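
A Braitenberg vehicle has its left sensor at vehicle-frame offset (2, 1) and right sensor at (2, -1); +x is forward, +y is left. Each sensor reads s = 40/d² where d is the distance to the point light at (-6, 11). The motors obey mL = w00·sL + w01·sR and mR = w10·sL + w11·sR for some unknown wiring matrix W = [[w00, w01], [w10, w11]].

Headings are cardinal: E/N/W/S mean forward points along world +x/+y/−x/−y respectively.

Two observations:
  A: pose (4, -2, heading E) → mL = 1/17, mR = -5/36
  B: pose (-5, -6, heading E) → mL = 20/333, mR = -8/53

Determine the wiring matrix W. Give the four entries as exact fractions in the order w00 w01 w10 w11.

0 1/2 -1 0

obs A: pose=(4,-2,E) → sL=5/36, sR=2/17, mL=1/17, mR=-5/36
obs B: pose=(-5,-6,E) → sL=8/53, sR=40/333, mL=20/333, mR=-8/53
sensor matrix S = [[5/36, 2/17], [8/53, 40/333]]; det S = -2902/2700297
solve [mL_A; mL_B] = S·[w00; w01] and [mR_A; mR_B] = S·[w10; w11]:
  w00 = 0, w01 = 1/2, w10 = -1, w11 = 0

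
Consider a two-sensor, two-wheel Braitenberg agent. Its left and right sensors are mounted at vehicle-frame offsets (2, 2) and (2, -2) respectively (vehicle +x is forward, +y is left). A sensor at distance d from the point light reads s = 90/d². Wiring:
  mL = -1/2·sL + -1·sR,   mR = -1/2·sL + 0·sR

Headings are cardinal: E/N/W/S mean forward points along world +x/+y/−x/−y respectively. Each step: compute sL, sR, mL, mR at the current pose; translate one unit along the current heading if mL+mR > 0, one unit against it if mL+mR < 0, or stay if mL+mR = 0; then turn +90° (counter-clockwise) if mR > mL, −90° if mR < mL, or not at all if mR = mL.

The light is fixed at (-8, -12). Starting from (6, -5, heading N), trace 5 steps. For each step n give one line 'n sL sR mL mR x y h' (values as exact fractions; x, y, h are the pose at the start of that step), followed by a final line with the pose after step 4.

0 2/5 90/337 -787/1685 -1/5 6 -5 N
1 9/16 45/104 -297/416 -9/32 6 -6 W
2 18/61 18/37 -1431/2257 -9/61 7 -6 S
3 9/37 45/157 -4743/11618 -9/74 7 -5 E
4 2/5 90/337 -787/1685 -1/5 6 -5 N
final 6 -6 W

n=0: pose=(6,-5,N); sL=2/5, sR=90/337; mL=-787/1685, mR=-1/5; mL+mR=-1124/1685 → advance -1; mR−mL=90/337 → turn +1·90°
n=1: pose=(6,-6,W); sL=9/16, sR=45/104; mL=-297/416, mR=-9/32; mL+mR=-207/208 → advance -1; mR−mL=45/104 → turn +1·90°
n=2: pose=(7,-6,S); sL=18/61, sR=18/37; mL=-1431/2257, mR=-9/61; mL+mR=-1764/2257 → advance -1; mR−mL=18/37 → turn +1·90°
n=3: pose=(7,-5,E); sL=9/37, sR=45/157; mL=-4743/11618, mR=-9/74; mL+mR=-3078/5809 → advance -1; mR−mL=45/157 → turn +1·90°
n=4: pose=(6,-5,N); sL=2/5, sR=90/337; mL=-787/1685, mR=-1/5; mL+mR=-1124/1685 → advance -1; mR−mL=90/337 → turn +1·90°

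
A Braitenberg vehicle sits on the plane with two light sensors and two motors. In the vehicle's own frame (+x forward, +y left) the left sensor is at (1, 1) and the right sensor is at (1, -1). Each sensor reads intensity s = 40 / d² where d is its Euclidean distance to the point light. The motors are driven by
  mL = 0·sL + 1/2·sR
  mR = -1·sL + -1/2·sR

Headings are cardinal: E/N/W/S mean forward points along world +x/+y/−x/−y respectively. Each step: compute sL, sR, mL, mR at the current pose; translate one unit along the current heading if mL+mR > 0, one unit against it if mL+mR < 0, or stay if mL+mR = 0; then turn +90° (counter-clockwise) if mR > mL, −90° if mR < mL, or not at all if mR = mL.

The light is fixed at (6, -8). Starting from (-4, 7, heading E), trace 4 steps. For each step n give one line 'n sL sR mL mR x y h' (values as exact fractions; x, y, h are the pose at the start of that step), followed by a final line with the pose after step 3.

0 40/337 40/277 20/277 -17820/93349 -4 7 E
1 5/37 2/17 1/17 -122/629 -5 7 S
2 40/369 40/433 20/433 -24700/159777 -5 8 W
3 4/41 4/37 2/37 -230/1517 -4 8 N
final -4 7 E

n=0: pose=(-4,7,E); sL=40/337, sR=40/277; mL=20/277, mR=-17820/93349; mL+mR=-40/337 → advance -1; mR−mL=-24560/93349 → turn -1·90°
n=1: pose=(-5,7,S); sL=5/37, sR=2/17; mL=1/17, mR=-122/629; mL+mR=-5/37 → advance -1; mR−mL=-159/629 → turn -1·90°
n=2: pose=(-5,8,W); sL=40/369, sR=40/433; mL=20/433, mR=-24700/159777; mL+mR=-40/369 → advance -1; mR−mL=-32080/159777 → turn -1·90°
n=3: pose=(-4,8,N); sL=4/41, sR=4/37; mL=2/37, mR=-230/1517; mL+mR=-4/41 → advance -1; mR−mL=-312/1517 → turn -1·90°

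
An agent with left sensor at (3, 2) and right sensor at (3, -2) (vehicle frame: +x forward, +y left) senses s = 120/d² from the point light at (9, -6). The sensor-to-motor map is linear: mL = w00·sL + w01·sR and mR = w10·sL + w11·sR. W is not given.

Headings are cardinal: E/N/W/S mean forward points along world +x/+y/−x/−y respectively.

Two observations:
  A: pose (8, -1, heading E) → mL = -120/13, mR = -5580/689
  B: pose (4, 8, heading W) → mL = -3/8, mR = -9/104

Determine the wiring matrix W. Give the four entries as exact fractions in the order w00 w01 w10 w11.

obs A: pose=(8,-1,E) → sL=120/53, sR=120/13, mL=-120/13, mR=-5580/689
obs B: pose=(4,8,W) → sL=15/26, sR=3/8, mL=-3/8, mR=-9/104
sensor matrix S = [[120/53, 120/13], [15/26, 3/8]]; det S = -40095/8957
solve [mL_A; mL_B] = S·[w00; w01] and [mR_A; mR_B] = S·[w10; w11]:
  w00 = 0, w01 = -1, w10 = 1/2, w11 = -1

0 -1 1/2 -1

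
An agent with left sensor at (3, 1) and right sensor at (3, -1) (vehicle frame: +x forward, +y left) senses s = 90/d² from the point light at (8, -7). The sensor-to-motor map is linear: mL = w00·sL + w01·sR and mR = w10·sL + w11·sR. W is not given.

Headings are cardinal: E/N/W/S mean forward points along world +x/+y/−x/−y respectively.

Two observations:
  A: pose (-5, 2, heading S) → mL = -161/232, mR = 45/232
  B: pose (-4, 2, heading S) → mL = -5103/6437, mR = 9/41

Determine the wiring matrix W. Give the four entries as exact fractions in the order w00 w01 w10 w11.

-1 -1/2 0 1/2

obs A: pose=(-5,2,S) → sL=1/2, sR=45/116, mL=-161/232, mR=45/232
obs B: pose=(-4,2,S) → sL=90/157, sR=18/41, mL=-5103/6437, mR=9/41
sensor matrix S = [[1/2, 45/116], [90/157, 18/41]]; det S = -1071/373346
solve [mL_A; mL_B] = S·[w00; w01] and [mR_A; mR_B] = S·[w10; w11]:
  w00 = -1, w01 = -1/2, w10 = 0, w11 = 1/2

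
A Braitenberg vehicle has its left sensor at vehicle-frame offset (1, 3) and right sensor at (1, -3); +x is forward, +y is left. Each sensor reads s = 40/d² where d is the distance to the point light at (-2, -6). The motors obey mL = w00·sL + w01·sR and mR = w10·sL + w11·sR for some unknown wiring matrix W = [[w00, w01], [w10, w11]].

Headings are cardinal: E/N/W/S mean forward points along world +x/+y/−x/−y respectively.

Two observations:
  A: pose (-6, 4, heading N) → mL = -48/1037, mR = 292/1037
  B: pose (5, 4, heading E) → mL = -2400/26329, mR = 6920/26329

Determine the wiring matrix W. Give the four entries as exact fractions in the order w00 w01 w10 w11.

1/2 -1/2 1/2 1/2

obs A: pose=(-6,4,N) → sL=4/17, sR=20/61, mL=-48/1037, mR=292/1037
obs B: pose=(5,4,E) → sL=40/233, sR=40/113, mL=-2400/26329, mR=6920/26329
sensor matrix S = [[4/17, 20/61], [40/233, 40/113]]; det S = 737280/27303173
solve [mL_A; mL_B] = S·[w00; w01] and [mR_A; mR_B] = S·[w10; w11]:
  w00 = 1/2, w01 = -1/2, w10 = 1/2, w11 = 1/2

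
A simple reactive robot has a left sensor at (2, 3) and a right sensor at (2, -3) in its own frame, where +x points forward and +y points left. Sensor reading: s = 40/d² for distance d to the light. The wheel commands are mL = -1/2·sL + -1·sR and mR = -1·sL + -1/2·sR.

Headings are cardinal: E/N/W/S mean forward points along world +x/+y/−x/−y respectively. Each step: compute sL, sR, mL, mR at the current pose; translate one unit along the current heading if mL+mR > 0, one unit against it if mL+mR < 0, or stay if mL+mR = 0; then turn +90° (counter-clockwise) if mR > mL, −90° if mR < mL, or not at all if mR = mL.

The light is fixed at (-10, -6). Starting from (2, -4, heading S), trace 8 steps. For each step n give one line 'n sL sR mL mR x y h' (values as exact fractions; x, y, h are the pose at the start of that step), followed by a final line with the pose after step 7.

0 8/45 40/81 -236/405 -172/405 2 -4 S
1 5/29 10/49 -825/2842 -390/1421 2 -3 E
2 40/89 40/221 -7980/19669 -10620/19669 1 -3 N
3 20/97 4/17 -558/1649 -534/1649 1 -4 E
4 8/13 8/37 -252/481 -348/481 0 -4 N
5 1/4 10/37 -117/296 -57/148 0 -5 E
6 8/9 40/153 -12/17 -52/51 -1 -5 N
7 4/13 4/13 -6/13 -6/13 -1 -6 E
final -2 -6 E

n=0: pose=(2,-4,S); sL=8/45, sR=40/81; mL=-236/405, mR=-172/405; mL+mR=-136/135 → advance -1; mR−mL=64/405 → turn +1·90°
n=1: pose=(2,-3,E); sL=5/29, sR=10/49; mL=-825/2842, mR=-390/1421; mL+mR=-1605/2842 → advance -1; mR−mL=45/2842 → turn +1·90°
n=2: pose=(1,-3,N); sL=40/89, sR=40/221; mL=-7980/19669, mR=-10620/19669; mL+mR=-18600/19669 → advance -1; mR−mL=-2640/19669 → turn -1·90°
n=3: pose=(1,-4,E); sL=20/97, sR=4/17; mL=-558/1649, mR=-534/1649; mL+mR=-1092/1649 → advance -1; mR−mL=24/1649 → turn +1·90°
n=4: pose=(0,-4,N); sL=8/13, sR=8/37; mL=-252/481, mR=-348/481; mL+mR=-600/481 → advance -1; mR−mL=-96/481 → turn -1·90°
n=5: pose=(0,-5,E); sL=1/4, sR=10/37; mL=-117/296, mR=-57/148; mL+mR=-231/296 → advance -1; mR−mL=3/296 → turn +1·90°
n=6: pose=(-1,-5,N); sL=8/9, sR=40/153; mL=-12/17, mR=-52/51; mL+mR=-88/51 → advance -1; mR−mL=-16/51 → turn -1·90°
n=7: pose=(-1,-6,E); sL=4/13, sR=4/13; mL=-6/13, mR=-6/13; mL+mR=-12/13 → advance -1; mR−mL=0 → turn +0·90°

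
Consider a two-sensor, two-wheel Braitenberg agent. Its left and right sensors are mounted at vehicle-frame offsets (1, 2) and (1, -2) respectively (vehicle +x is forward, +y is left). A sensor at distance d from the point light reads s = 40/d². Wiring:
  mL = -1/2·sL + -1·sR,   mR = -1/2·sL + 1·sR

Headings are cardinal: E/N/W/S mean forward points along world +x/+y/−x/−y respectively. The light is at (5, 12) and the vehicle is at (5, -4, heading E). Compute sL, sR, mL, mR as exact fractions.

left sensor world pos  = (6, -2); dL² = 197
right sensor world pos = (6, -6); dR² = 325
sL = 40/197 = 40/197
sR = 40/325 = 8/65
mL = -1/2·sL + -1·sR = -2876/12805
mR = -1/2·sL + 1·sR = 276/12805

40/197 8/65 -2876/12805 276/12805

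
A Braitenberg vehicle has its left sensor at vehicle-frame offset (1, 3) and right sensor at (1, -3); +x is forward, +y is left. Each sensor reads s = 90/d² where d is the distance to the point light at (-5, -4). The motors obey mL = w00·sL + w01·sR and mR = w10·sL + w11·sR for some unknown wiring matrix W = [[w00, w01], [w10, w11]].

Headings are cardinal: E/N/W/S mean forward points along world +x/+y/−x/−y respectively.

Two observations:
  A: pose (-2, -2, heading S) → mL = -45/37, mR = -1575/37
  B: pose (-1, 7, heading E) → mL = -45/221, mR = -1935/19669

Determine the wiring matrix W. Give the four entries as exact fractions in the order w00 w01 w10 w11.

-1/2 0 1 -1/2

obs A: pose=(-2,-2,S) → sL=90/37, sR=90, mL=-45/37, mR=-1575/37
obs B: pose=(-1,7,E) → sL=90/221, sR=90/89, mL=-45/221, mR=-1935/19669
sensor matrix S = [[90/37, 90], [90/221, 90/89]]; det S = -24883200/727753
solve [mL_A; mL_B] = S·[w00; w01] and [mR_A; mR_B] = S·[w10; w11]:
  w00 = -1/2, w01 = 0, w10 = 1, w11 = -1/2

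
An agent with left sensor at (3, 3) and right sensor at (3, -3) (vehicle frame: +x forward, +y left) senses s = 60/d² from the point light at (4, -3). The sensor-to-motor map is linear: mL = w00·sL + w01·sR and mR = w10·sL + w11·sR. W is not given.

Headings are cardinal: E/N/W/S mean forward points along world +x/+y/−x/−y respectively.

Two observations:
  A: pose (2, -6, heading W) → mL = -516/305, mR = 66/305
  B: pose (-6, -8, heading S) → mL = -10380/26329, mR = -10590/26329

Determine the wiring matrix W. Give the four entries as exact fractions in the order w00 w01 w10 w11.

obs A: pose=(2,-6,W) → sL=60/61, sR=12/5, mL=-516/305, mR=66/305
obs B: pose=(-6,-8,S) → sL=60/113, sR=60/233, mL=-10380/26329, mR=-10590/26329
sensor matrix S = [[60/61, 12/5], [60/113, 60/233]]; det S = -1639872/1606069
solve [mL_A; mL_B] = S·[w00; w01] and [mR_A; mR_B] = S·[w10; w11]:
  w00 = -1/2, w01 = -1/2, w10 = -1, w11 = 1/2

-1/2 -1/2 -1 1/2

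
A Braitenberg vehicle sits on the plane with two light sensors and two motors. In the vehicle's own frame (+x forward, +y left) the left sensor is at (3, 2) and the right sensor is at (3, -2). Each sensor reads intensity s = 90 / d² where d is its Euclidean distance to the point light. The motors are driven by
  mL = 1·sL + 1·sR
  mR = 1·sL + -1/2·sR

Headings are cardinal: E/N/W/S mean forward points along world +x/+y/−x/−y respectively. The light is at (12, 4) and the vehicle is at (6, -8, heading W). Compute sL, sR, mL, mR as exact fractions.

90/277 90/181 41220/50137 3825/50137

left sensor world pos  = (3, -10); dL² = 277
right sensor world pos = (3, -6); dR² = 181
sL = 90/277 = 90/277
sR = 90/181 = 90/181
mL = 1·sL + 1·sR = 41220/50137
mR = 1·sL + -1/2·sR = 3825/50137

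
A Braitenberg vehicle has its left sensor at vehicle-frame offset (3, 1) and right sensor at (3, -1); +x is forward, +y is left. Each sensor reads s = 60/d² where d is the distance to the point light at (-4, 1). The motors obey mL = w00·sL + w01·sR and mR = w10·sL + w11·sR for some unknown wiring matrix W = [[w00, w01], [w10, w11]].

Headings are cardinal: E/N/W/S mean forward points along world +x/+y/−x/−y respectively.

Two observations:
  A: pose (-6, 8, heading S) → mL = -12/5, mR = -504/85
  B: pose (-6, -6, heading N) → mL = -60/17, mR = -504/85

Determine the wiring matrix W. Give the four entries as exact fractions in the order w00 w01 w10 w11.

obs A: pose=(-6,8,S) → sL=60/17, sR=12/5, mL=-12/5, mR=-504/85
obs B: pose=(-6,-6,N) → sL=12/5, sR=60/17, mL=-60/17, mR=-504/85
sensor matrix S = [[60/17, 12/5], [12/5, 60/17]]; det S = 48384/7225
solve [mL_A; mL_B] = S·[w00; w01] and [mR_A; mR_B] = S·[w10; w11]:
  w00 = 0, w01 = -1, w10 = -1, w11 = -1

0 -1 -1 -1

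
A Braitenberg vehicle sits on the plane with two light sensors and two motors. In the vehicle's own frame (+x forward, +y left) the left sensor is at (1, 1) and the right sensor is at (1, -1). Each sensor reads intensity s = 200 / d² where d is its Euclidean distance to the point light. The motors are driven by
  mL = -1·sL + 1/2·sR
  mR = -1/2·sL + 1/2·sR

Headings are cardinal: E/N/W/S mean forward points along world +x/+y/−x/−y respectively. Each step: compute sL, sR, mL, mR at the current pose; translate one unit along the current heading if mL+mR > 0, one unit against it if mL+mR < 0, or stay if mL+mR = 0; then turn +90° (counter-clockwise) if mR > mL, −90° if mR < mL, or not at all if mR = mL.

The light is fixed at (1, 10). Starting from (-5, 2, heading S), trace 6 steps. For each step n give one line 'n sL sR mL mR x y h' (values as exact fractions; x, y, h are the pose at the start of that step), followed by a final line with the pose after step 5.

n=0: pose=(-5,2,S); sL=100/53, sR=20/13; mL=-770/689, mR=-120/689; mL+mR=-890/689 → advance -1; mR−mL=50/53 → turn +1·90°
n=1: pose=(-5,3,E); sL=200/61, sR=200/89; mL=-11700/5429, mR=-2800/5429; mL+mR=-14500/5429 → advance -1; mR−mL=100/61 → turn +1·90°
n=2: pose=(-6,3,N); sL=2, sR=25/9; mL=-11/18, mR=7/18; mL+mR=-2/9 → advance -1; mR−mL=1 → turn +1·90°
n=3: pose=(-6,2,W); sL=40/29, sR=200/113; mL=-1620/3277, mR=640/3277; mL+mR=-980/3277 → advance -1; mR−mL=20/29 → turn +1·90°
n=4: pose=(-5,2,S); sL=100/53, sR=20/13; mL=-770/689, mR=-120/689; mL+mR=-890/689 → advance -1; mR−mL=50/53 → turn +1·90°
n=5: pose=(-5,3,E); sL=200/61, sR=200/89; mL=-11700/5429, mR=-2800/5429; mL+mR=-14500/5429 → advance -1; mR−mL=100/61 → turn +1·90°

0 100/53 20/13 -770/689 -120/689 -5 2 S
1 200/61 200/89 -11700/5429 -2800/5429 -5 3 E
2 2 25/9 -11/18 7/18 -6 3 N
3 40/29 200/113 -1620/3277 640/3277 -6 2 W
4 100/53 20/13 -770/689 -120/689 -5 2 S
5 200/61 200/89 -11700/5429 -2800/5429 -5 3 E
final -6 3 N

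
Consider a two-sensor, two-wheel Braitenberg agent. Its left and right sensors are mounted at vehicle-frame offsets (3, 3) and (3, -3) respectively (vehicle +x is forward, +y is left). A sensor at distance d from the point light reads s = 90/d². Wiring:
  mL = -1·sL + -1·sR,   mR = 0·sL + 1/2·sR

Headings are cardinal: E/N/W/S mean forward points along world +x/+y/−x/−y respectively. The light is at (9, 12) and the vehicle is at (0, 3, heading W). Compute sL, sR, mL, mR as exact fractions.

left sensor world pos  = (-3, 0); dL² = 288
right sensor world pos = (-3, 6); dR² = 180
sL = 90/288 = 5/16
sR = 90/180 = 1/2
mL = -1·sL + -1·sR = -13/16
mR = 0·sL + 1/2·sR = 1/4

5/16 1/2 -13/16 1/4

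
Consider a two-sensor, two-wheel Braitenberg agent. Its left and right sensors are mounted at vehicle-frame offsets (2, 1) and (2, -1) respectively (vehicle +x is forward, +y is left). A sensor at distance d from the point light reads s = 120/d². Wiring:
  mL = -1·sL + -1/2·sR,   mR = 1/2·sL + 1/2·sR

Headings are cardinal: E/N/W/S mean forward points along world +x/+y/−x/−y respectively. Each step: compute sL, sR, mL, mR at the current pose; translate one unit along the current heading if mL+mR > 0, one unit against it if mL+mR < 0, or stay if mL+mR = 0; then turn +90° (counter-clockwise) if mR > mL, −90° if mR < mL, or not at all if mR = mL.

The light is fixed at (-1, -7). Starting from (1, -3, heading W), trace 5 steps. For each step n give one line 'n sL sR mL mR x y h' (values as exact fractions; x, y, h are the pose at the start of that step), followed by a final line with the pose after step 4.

n=0: pose=(1,-3,W); sL=40/3, sR=24/5; mL=-236/15, mR=136/15; mL+mR=-20/3 → advance -1; mR−mL=124/5 → turn +1·90°
n=1: pose=(2,-3,S); sL=6, sR=15; mL=-27/2, mR=21/2; mL+mR=-3 → advance -1; mR−mL=24 → turn +1·90°
n=2: pose=(2,-2,E); sL=120/61, sR=120/41; mL=-8580/2501, mR=6120/2501; mL+mR=-60/61 → advance -1; mR−mL=14700/2501 → turn +1·90°
n=3: pose=(1,-2,N); sL=12/5, sR=60/29; mL=-498/145, mR=324/145; mL+mR=-6/5 → advance -1; mR−mL=822/145 → turn +1·90°
n=4: pose=(1,-3,W); sL=40/3, sR=24/5; mL=-236/15, mR=136/15; mL+mR=-20/3 → advance -1; mR−mL=124/5 → turn +1·90°

0 40/3 24/5 -236/15 136/15 1 -3 W
1 6 15 -27/2 21/2 2 -3 S
2 120/61 120/41 -8580/2501 6120/2501 2 -2 E
3 12/5 60/29 -498/145 324/145 1 -2 N
4 40/3 24/5 -236/15 136/15 1 -3 W
final 2 -3 S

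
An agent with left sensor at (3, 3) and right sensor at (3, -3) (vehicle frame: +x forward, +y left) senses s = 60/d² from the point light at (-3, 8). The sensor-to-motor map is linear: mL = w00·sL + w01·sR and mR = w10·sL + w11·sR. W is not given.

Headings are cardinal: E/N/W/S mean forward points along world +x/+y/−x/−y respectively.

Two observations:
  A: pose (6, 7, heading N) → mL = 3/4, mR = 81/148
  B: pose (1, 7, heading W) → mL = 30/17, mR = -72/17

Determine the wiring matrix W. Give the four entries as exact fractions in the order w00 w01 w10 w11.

1/2 0 1/2 -1/2

obs A: pose=(6,7,N) → sL=3/2, sR=15/37, mL=3/4, mR=81/148
obs B: pose=(1,7,W) → sL=60/17, sR=12, mL=30/17, mR=-72/17
sensor matrix S = [[3/2, 15/37], [60/17, 12]]; det S = 10422/629
solve [mL_A; mL_B] = S·[w00; w01] and [mR_A; mR_B] = S·[w10; w11]:
  w00 = 1/2, w01 = 0, w10 = 1/2, w11 = -1/2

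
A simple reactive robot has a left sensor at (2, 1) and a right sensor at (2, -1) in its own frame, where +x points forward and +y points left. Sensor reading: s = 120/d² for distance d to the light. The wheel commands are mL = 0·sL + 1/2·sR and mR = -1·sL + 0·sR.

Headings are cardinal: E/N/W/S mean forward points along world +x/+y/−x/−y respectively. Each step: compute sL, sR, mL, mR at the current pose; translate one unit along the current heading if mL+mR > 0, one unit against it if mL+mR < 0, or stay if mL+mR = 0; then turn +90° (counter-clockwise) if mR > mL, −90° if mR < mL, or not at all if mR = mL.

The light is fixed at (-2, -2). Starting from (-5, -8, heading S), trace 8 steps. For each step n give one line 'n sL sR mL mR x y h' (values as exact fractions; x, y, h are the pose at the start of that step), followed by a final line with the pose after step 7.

0 30/17 3/2 3/4 -30/17 -5 -8 S
1 120/61 120/41 60/41 -120/61 -5 -7 W
2 20/3 12 6 -20/3 -4 -7 N
3 24/5 120/49 60/49 -24/5 -4 -8 E
4 30/17 3/2 3/4 -30/17 -5 -8 S
5 120/61 120/41 60/41 -120/61 -5 -7 W
6 20/3 12 6 -20/3 -4 -7 N
7 24/5 120/49 60/49 -24/5 -4 -8 E
final -5 -8 S

n=0: pose=(-5,-8,S); sL=30/17, sR=3/2; mL=3/4, mR=-30/17; mL+mR=-69/68 → advance -1; mR−mL=-171/68 → turn -1·90°
n=1: pose=(-5,-7,W); sL=120/61, sR=120/41; mL=60/41, mR=-120/61; mL+mR=-1260/2501 → advance -1; mR−mL=-8580/2501 → turn -1·90°
n=2: pose=(-4,-7,N); sL=20/3, sR=12; mL=6, mR=-20/3; mL+mR=-2/3 → advance -1; mR−mL=-38/3 → turn -1·90°
n=3: pose=(-4,-8,E); sL=24/5, sR=120/49; mL=60/49, mR=-24/5; mL+mR=-876/245 → advance -1; mR−mL=-1476/245 → turn -1·90°
n=4: pose=(-5,-8,S); sL=30/17, sR=3/2; mL=3/4, mR=-30/17; mL+mR=-69/68 → advance -1; mR−mL=-171/68 → turn -1·90°
n=5: pose=(-5,-7,W); sL=120/61, sR=120/41; mL=60/41, mR=-120/61; mL+mR=-1260/2501 → advance -1; mR−mL=-8580/2501 → turn -1·90°
n=6: pose=(-4,-7,N); sL=20/3, sR=12; mL=6, mR=-20/3; mL+mR=-2/3 → advance -1; mR−mL=-38/3 → turn -1·90°
n=7: pose=(-4,-8,E); sL=24/5, sR=120/49; mL=60/49, mR=-24/5; mL+mR=-876/245 → advance -1; mR−mL=-1476/245 → turn -1·90°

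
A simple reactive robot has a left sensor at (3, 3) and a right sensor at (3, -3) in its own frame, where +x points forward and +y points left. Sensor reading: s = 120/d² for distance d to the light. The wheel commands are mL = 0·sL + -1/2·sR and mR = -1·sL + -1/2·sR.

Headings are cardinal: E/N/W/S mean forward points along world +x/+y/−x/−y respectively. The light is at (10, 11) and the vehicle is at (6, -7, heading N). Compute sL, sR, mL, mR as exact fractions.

left sensor world pos  = (3, -4); dL² = 274
right sensor world pos = (9, -4); dR² = 226
sL = 120/274 = 60/137
sR = 120/226 = 60/113
mL = 0·sL + -1/2·sR = -30/113
mR = -1·sL + -1/2·sR = -10890/15481

60/137 60/113 -30/113 -10890/15481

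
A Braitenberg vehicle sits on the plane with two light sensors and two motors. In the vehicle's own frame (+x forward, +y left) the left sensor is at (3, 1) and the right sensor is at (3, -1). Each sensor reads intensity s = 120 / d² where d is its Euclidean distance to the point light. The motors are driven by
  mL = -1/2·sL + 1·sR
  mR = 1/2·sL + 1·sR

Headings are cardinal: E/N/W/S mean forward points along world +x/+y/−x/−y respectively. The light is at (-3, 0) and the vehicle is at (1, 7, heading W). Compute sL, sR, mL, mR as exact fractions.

120/37 24/13 108/481 1668/481

left sensor world pos  = (-2, 6); dL² = 37
right sensor world pos = (-2, 8); dR² = 65
sL = 120/37 = 120/37
sR = 120/65 = 24/13
mL = -1/2·sL + 1·sR = 108/481
mR = 1/2·sL + 1·sR = 1668/481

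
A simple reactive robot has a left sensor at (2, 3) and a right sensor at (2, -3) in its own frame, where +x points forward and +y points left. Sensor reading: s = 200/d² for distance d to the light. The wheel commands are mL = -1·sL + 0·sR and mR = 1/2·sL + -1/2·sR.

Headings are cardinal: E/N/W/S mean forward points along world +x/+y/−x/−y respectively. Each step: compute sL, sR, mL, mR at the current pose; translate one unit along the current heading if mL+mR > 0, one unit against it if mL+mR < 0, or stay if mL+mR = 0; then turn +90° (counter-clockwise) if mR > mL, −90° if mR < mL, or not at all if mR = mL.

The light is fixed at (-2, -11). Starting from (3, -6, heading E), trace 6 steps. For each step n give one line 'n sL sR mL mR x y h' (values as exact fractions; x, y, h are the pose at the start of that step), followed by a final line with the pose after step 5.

0 200/113 200/53 -200/113 -6000/5989 3 -6 E
1 4 100/49 -4 48/49 2 -6 N
2 40 200/53 -40 960/53 2 -7 W
3 50/17 25 -50/17 -375/34 3 -7 S
4 200/13 200/73 -200/13 6000/949 3 -6 W
5 20/9 100/9 -20/9 -40/9 4 -6 S
final 4 -5 W

n=0: pose=(3,-6,E); sL=200/113, sR=200/53; mL=-200/113, mR=-6000/5989; mL+mR=-16600/5989 → advance -1; mR−mL=4600/5989 → turn +1·90°
n=1: pose=(2,-6,N); sL=4, sR=100/49; mL=-4, mR=48/49; mL+mR=-148/49 → advance -1; mR−mL=244/49 → turn +1·90°
n=2: pose=(2,-7,W); sL=40, sR=200/53; mL=-40, mR=960/53; mL+mR=-1160/53 → advance -1; mR−mL=3080/53 → turn +1·90°
n=3: pose=(3,-7,S); sL=50/17, sR=25; mL=-50/17, mR=-375/34; mL+mR=-475/34 → advance -1; mR−mL=-275/34 → turn -1·90°
n=4: pose=(3,-6,W); sL=200/13, sR=200/73; mL=-200/13, mR=6000/949; mL+mR=-8600/949 → advance -1; mR−mL=20600/949 → turn +1·90°
n=5: pose=(4,-6,S); sL=20/9, sR=100/9; mL=-20/9, mR=-40/9; mL+mR=-20/3 → advance -1; mR−mL=-20/9 → turn -1·90°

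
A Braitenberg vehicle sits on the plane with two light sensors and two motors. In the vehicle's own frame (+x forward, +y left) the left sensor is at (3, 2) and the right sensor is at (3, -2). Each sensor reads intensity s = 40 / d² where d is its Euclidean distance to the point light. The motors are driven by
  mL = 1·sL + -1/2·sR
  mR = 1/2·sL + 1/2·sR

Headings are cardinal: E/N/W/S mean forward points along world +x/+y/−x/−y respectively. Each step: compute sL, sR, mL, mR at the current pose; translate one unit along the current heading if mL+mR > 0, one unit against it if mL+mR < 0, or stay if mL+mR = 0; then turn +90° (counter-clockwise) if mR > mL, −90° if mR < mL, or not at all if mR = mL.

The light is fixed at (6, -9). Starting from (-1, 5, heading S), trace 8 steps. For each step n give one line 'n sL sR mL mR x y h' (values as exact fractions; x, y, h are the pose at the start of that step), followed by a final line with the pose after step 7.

0 20/73 20/101 1290/7373 1740/7373 -1 5 S
1 40/241 40/137 660/33017 7560/33017 -1 4 E
2 1/8 5/34 7/136 37/272 0 4 N
3 8/45 40/337 1796/15165 2248/15165 0 5 W
4 20/73 20/101 1290/7373 1740/7373 -1 5 S
5 40/241 40/137 660/33017 7560/33017 -1 4 E
6 1/8 5/34 7/136 37/272 0 4 N
7 8/45 40/337 1796/15165 2248/15165 0 5 W
final -1 5 S

n=0: pose=(-1,5,S); sL=20/73, sR=20/101; mL=1290/7373, mR=1740/7373; mL+mR=30/73 → advance +1; mR−mL=450/7373 → turn +1·90°
n=1: pose=(-1,4,E); sL=40/241, sR=40/137; mL=660/33017, mR=7560/33017; mL+mR=60/241 → advance +1; mR−mL=6900/33017 → turn +1·90°
n=2: pose=(0,4,N); sL=1/8, sR=5/34; mL=7/136, mR=37/272; mL+mR=3/16 → advance +1; mR−mL=23/272 → turn +1·90°
n=3: pose=(0,5,W); sL=8/45, sR=40/337; mL=1796/15165, mR=2248/15165; mL+mR=4/15 → advance +1; mR−mL=452/15165 → turn +1·90°
n=4: pose=(-1,5,S); sL=20/73, sR=20/101; mL=1290/7373, mR=1740/7373; mL+mR=30/73 → advance +1; mR−mL=450/7373 → turn +1·90°
n=5: pose=(-1,4,E); sL=40/241, sR=40/137; mL=660/33017, mR=7560/33017; mL+mR=60/241 → advance +1; mR−mL=6900/33017 → turn +1·90°
n=6: pose=(0,4,N); sL=1/8, sR=5/34; mL=7/136, mR=37/272; mL+mR=3/16 → advance +1; mR−mL=23/272 → turn +1·90°
n=7: pose=(0,5,W); sL=8/45, sR=40/337; mL=1796/15165, mR=2248/15165; mL+mR=4/15 → advance +1; mR−mL=452/15165 → turn +1·90°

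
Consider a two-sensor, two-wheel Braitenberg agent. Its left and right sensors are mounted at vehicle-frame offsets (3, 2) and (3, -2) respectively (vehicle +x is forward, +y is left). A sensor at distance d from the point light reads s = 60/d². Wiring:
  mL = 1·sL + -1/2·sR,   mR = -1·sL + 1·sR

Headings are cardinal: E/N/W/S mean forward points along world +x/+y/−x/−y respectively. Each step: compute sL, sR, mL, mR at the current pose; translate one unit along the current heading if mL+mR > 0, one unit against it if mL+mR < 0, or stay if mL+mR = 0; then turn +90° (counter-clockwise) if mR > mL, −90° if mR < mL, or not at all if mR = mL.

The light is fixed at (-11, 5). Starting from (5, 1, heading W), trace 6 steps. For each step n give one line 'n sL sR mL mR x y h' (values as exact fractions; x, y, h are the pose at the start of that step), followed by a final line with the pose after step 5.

0 12/41 60/173 846/7093 384/7093 5 1 W
1 6/17 6/29 123/493 -72/493 4 1 N
2 12/65 60/349 2238/22685 -288/22685 4 2 E
3 1/6 15/58 13/348 8/87 5 2 S
4 12/73 60/397 2574/28981 -384/28981 5 1 E
5 6/41 30/137 207/5617 408/5617 6 1 S
final 6 0 E

n=0: pose=(5,1,W); sL=12/41, sR=60/173; mL=846/7093, mR=384/7093; mL+mR=30/173 → advance +1; mR−mL=-462/7093 → turn -1·90°
n=1: pose=(4,1,N); sL=6/17, sR=6/29; mL=123/493, mR=-72/493; mL+mR=3/29 → advance +1; mR−mL=-195/493 → turn -1·90°
n=2: pose=(4,2,E); sL=12/65, sR=60/349; mL=2238/22685, mR=-288/22685; mL+mR=30/349 → advance +1; mR−mL=-2526/22685 → turn -1·90°
n=3: pose=(5,2,S); sL=1/6, sR=15/58; mL=13/348, mR=8/87; mL+mR=15/116 → advance +1; mR−mL=19/348 → turn +1·90°
n=4: pose=(5,1,E); sL=12/73, sR=60/397; mL=2574/28981, mR=-384/28981; mL+mR=30/397 → advance +1; mR−mL=-2958/28981 → turn -1·90°
n=5: pose=(6,1,S); sL=6/41, sR=30/137; mL=207/5617, mR=408/5617; mL+mR=15/137 → advance +1; mR−mL=201/5617 → turn +1·90°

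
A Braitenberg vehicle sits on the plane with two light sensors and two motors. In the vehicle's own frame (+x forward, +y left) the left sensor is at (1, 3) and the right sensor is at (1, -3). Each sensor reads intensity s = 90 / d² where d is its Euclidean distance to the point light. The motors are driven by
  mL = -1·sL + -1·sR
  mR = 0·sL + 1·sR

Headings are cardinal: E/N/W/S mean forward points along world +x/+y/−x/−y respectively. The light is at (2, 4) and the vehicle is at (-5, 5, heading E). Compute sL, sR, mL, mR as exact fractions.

left sensor world pos  = (-4, 8); dL² = 52
right sensor world pos = (-4, 2); dR² = 40
sL = 90/52 = 45/26
sR = 90/40 = 9/4
mL = -1·sL + -1·sR = -207/52
mR = 0·sL + 1·sR = 9/4

45/26 9/4 -207/52 9/4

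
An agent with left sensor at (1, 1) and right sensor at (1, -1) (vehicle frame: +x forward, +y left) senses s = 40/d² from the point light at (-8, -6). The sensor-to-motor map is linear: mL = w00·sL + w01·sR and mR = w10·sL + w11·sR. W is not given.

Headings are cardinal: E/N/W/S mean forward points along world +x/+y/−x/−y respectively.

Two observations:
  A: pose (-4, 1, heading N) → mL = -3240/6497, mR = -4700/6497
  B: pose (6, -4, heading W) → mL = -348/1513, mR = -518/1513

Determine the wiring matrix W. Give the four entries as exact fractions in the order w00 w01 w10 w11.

-1/2 -1/2 -1/2 -1

obs A: pose=(-4,1,N) → sL=40/73, sR=40/89, mL=-3240/6497, mR=-4700/6497
obs B: pose=(6,-4,W) → sL=4/17, sR=20/89, mL=-348/1513, mR=-518/1513
sensor matrix S = [[40/73, 40/89], [4/17, 20/89]]; det S = 1920/110449
solve [mL_A; mL_B] = S·[w00; w01] and [mR_A; mR_B] = S·[w10; w11]:
  w00 = -1/2, w01 = -1/2, w10 = -1/2, w11 = -1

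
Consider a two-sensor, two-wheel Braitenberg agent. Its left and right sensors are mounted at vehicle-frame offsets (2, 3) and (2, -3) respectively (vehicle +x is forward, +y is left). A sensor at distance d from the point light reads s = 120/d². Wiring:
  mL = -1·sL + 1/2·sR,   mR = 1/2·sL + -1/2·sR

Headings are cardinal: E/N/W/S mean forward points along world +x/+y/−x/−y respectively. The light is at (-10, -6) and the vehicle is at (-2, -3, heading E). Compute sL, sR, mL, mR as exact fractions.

left sensor world pos  = (0, 0); dL² = 136
right sensor world pos = (0, -6); dR² = 100
sL = 120/136 = 15/17
sR = 120/100 = 6/5
mL = -1·sL + 1/2·sR = -24/85
mR = 1/2·sL + -1/2·sR = -27/170

15/17 6/5 -24/85 -27/170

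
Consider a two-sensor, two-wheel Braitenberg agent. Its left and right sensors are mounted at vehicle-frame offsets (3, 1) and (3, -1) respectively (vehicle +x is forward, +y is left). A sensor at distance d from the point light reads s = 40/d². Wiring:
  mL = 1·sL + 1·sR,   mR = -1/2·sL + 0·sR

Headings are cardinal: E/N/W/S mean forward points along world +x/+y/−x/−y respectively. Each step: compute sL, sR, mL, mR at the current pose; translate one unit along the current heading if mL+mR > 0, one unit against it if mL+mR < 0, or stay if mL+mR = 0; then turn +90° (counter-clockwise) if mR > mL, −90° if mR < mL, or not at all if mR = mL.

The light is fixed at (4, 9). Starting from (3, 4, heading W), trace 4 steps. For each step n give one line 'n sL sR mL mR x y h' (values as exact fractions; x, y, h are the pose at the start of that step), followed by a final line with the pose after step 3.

0 10/13 5/4 105/52 -5/13 3 4 W
1 40/13 8 144/13 -20/13 2 4 N
2 4 20/13 72/13 -2 2 5 E
3 40/49 40/53 4080/2597 -20/49 3 5 S
final 3 4 W

n=0: pose=(3,4,W); sL=10/13, sR=5/4; mL=105/52, mR=-5/13; mL+mR=85/52 → advance +1; mR−mL=-125/52 → turn -1·90°
n=1: pose=(2,4,N); sL=40/13, sR=8; mL=144/13, mR=-20/13; mL+mR=124/13 → advance +1; mR−mL=-164/13 → turn -1·90°
n=2: pose=(2,5,E); sL=4, sR=20/13; mL=72/13, mR=-2; mL+mR=46/13 → advance +1; mR−mL=-98/13 → turn -1·90°
n=3: pose=(3,5,S); sL=40/49, sR=40/53; mL=4080/2597, mR=-20/49; mL+mR=3020/2597 → advance +1; mR−mL=-5140/2597 → turn -1·90°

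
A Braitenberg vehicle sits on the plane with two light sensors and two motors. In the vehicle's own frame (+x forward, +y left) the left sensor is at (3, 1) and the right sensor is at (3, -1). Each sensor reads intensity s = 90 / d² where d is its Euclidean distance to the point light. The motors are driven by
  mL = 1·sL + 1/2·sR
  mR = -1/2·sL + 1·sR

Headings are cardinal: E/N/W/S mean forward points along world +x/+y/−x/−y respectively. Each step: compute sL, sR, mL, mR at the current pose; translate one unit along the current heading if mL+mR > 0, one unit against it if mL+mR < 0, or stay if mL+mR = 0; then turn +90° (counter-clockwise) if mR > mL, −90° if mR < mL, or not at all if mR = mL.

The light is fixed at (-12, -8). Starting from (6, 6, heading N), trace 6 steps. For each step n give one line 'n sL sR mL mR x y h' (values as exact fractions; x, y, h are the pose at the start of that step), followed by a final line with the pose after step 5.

0 45/289 9/65 8451/37570 2277/37570 6 6 N
1 90/697 90/637 88695/443989 34065/443989 6 7 E
2 45/272 5/26 925/3536 775/7072 7 7 S
3 18/85 90/481 12483/40885 3321/40885 7 6 W
4 45/289 9/65 8451/37570 2277/37570 6 6 N
5 90/697 90/637 88695/443989 34065/443989 6 7 E
final 7 7 S

n=0: pose=(6,6,N); sL=45/289, sR=9/65; mL=8451/37570, mR=2277/37570; mL+mR=5364/18785 → advance +1; mR−mL=-3087/18785 → turn -1·90°
n=1: pose=(6,7,E); sL=90/697, sR=90/637; mL=88695/443989, mR=34065/443989; mL+mR=122760/443989 → advance +1; mR−mL=-54630/443989 → turn -1·90°
n=2: pose=(7,7,S); sL=45/272, sR=5/26; mL=925/3536, mR=775/7072; mL+mR=2625/7072 → advance +1; mR−mL=-1075/7072 → turn -1·90°
n=3: pose=(7,6,W); sL=18/85, sR=90/481; mL=12483/40885, mR=3321/40885; mL+mR=15804/40885 → advance +1; mR−mL=-9162/40885 → turn -1·90°
n=4: pose=(6,6,N); sL=45/289, sR=9/65; mL=8451/37570, mR=2277/37570; mL+mR=5364/18785 → advance +1; mR−mL=-3087/18785 → turn -1·90°
n=5: pose=(6,7,E); sL=90/697, sR=90/637; mL=88695/443989, mR=34065/443989; mL+mR=122760/443989 → advance +1; mR−mL=-54630/443989 → turn -1·90°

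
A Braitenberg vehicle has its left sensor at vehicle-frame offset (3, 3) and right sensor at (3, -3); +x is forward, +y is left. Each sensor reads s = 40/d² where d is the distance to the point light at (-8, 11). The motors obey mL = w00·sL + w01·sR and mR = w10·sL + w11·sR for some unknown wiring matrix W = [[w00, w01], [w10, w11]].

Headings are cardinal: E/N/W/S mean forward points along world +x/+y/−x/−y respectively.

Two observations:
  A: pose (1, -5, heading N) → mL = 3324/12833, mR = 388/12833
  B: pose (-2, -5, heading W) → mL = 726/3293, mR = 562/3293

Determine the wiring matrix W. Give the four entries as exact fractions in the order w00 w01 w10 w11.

1 1/2 -1/2 1

obs A: pose=(1,-5,N) → sL=8/41, sR=40/313, mL=3324/12833, mR=388/12833
obs B: pose=(-2,-5,W) → sL=4/37, sR=20/89, mL=726/3293, mR=562/3293
sensor matrix S = [[8/41, 40/313], [4/37, 20/89]]; det S = 1269120/42259069
solve [mL_A; mL_B] = S·[w00; w01] and [mR_A; mR_B] = S·[w10; w11]:
  w00 = 1, w01 = 1/2, w10 = -1/2, w11 = 1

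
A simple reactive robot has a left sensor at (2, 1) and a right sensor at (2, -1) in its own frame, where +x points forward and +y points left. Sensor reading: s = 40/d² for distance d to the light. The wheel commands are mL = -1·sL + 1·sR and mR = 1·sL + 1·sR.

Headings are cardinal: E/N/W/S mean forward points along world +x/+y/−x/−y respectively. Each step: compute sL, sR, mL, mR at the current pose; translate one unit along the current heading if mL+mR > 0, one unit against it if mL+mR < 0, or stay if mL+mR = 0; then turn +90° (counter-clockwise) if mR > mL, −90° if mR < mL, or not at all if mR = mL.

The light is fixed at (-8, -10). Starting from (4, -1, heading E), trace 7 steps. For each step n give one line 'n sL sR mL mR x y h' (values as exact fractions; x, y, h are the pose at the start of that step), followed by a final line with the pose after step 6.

n=0: pose=(4,-1,E); sL=5/37, sR=2/13; mL=9/481, mR=139/481; mL+mR=4/13 → advance +1; mR−mL=10/37 → turn +1·90°
n=1: pose=(5,-1,N); sL=8/53, sR=40/317; mL=-416/16801, mR=4656/16801; mL+mR=80/317 → advance +1; mR−mL=16/53 → turn +1·90°
n=2: pose=(5,0,W); sL=20/101, sR=20/121; mL=-400/12221, mR=4440/12221; mL+mR=40/121 → advance +1; mR−mL=40/101 → turn +1·90°
n=3: pose=(4,0,S); sL=40/233, sR=8/37; mL=384/8621, mR=3344/8621; mL+mR=16/37 → advance +1; mR−mL=80/233 → turn +1·90°
n=4: pose=(4,-1,E); sL=5/37, sR=2/13; mL=9/481, mR=139/481; mL+mR=4/13 → advance +1; mR−mL=10/37 → turn +1·90°
n=5: pose=(5,-1,N); sL=8/53, sR=40/317; mL=-416/16801, mR=4656/16801; mL+mR=80/317 → advance +1; mR−mL=16/53 → turn +1·90°
n=6: pose=(5,0,W); sL=20/101, sR=20/121; mL=-400/12221, mR=4440/12221; mL+mR=40/121 → advance +1; mR−mL=40/101 → turn +1·90°

0 5/37 2/13 9/481 139/481 4 -1 E
1 8/53 40/317 -416/16801 4656/16801 5 -1 N
2 20/101 20/121 -400/12221 4440/12221 5 0 W
3 40/233 8/37 384/8621 3344/8621 4 0 S
4 5/37 2/13 9/481 139/481 4 -1 E
5 8/53 40/317 -416/16801 4656/16801 5 -1 N
6 20/101 20/121 -400/12221 4440/12221 5 0 W
final 4 0 S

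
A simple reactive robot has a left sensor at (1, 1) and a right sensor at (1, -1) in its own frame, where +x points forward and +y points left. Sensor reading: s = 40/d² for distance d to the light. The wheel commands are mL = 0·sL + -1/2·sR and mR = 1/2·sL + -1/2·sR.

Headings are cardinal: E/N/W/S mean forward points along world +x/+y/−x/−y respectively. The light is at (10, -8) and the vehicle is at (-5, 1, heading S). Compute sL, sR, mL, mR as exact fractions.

left sensor world pos  = (-4, 0); dL² = 260
right sensor world pos = (-6, 0); dR² = 320
sL = 40/260 = 2/13
sR = 40/320 = 1/8
mL = 0·sL + -1/2·sR = -1/16
mR = 1/2·sL + -1/2·sR = 3/208

2/13 1/8 -1/16 3/208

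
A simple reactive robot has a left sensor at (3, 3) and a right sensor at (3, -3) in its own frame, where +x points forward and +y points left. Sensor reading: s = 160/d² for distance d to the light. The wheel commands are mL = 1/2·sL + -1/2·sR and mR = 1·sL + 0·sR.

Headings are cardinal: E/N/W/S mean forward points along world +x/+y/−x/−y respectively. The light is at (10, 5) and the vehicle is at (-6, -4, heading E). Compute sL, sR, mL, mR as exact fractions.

left sensor world pos  = (-3, -1); dL² = 205
right sensor world pos = (-3, -7); dR² = 313
sL = 160/205 = 32/41
sR = 160/313 = 160/313
mL = 1/2·sL + -1/2·sR = 1728/12833
mR = 1·sL + 0·sR = 32/41

32/41 160/313 1728/12833 32/41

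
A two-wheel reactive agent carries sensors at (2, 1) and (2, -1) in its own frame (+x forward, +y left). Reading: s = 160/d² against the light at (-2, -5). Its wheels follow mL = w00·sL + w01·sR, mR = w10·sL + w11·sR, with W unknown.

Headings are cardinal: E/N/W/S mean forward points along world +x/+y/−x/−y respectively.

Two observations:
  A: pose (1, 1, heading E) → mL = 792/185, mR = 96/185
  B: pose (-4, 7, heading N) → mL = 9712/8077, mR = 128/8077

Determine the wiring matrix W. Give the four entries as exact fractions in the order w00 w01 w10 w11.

obs A: pose=(1,1,E) → sL=80/37, sR=16/5, mL=792/185, mR=96/185
obs B: pose=(-4,7,N) → sL=32/41, sR=160/197, mL=9712/8077, mR=128/8077
sensor matrix S = [[80/37, 16/5], [32/41, 160/197]]; det S = -1107968/1494245
solve [mL_A; mL_B] = S·[w00; w01] and [mR_A; mR_B] = S·[w10; w11]:
  w00 = 1/2, w01 = 1, w10 = -1/2, w11 = 1/2

1/2 1 -1/2 1/2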